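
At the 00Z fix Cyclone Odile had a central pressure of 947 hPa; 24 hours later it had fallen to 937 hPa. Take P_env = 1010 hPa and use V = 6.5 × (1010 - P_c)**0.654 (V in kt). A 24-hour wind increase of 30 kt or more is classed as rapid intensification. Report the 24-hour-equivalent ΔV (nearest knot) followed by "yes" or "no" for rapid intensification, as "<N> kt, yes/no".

10 kt, no

V₁: ΔP = 63, V ≈ 6.5 × 63^0.654 ≈ 97.65 kt.
V₂: ΔP = 73, V ≈ 6.5 × 73^0.654 ≈ 107.53 kt.
ΔV over 24 h = 9.88 kt → 24 h equivalent = 9.88 × 24/24 ≈ 9.88 kt.
10 kt < 30 kt ⇒ not rapid intensification.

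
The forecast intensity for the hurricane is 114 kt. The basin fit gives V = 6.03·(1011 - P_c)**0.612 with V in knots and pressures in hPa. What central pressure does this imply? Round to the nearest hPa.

ΔP = (V / 6.03)^(1/0.612) = (114/6.03)^1.634.
114/6.03 = 18.905; 18.905^1.634 ≈ 121.88 hPa.
P_c = 1011 − 121.88 = 889.12 ≈ 889 hPa.

889 hPa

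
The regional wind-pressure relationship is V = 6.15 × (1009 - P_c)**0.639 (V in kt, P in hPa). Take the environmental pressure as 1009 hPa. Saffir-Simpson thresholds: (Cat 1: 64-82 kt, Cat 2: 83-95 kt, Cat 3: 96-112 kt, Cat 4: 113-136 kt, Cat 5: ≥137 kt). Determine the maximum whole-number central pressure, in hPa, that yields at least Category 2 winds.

950 hPa

Category 2 begins at V = 83 kt.
Required ΔP = (83/6.15)^(1/0.639) = 13.496^1.565 ≈ 58.71 hPa.
P_c ≤ 1009 − 58.71 = 950.29, so the highest integer P_c is 950 hPa.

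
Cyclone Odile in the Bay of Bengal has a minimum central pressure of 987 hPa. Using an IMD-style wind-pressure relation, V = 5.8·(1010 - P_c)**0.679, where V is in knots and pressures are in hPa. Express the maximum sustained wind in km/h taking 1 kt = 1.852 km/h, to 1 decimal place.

ΔP = 1010 − 987 = 23 hPa.
V ≈ 5.8 × 23^0.679 = 5.8 × 8.406 ≈ 48.757 kt.
48.757 × 1.852 ≈ 90.30 km/h → 90.3 km/h.

90.3 km/h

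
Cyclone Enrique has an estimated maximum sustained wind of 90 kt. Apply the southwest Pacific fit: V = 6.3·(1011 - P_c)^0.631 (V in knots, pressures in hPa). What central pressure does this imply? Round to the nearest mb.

943 mb

ΔP = (V / 6.3)^(1/0.631) = (90/6.3)^1.585.
90/6.3 = 14.286; 14.286^1.585 ≈ 67.65 mb.
P_c = 1011 − 67.65 = 943.35 ≈ 943 mb.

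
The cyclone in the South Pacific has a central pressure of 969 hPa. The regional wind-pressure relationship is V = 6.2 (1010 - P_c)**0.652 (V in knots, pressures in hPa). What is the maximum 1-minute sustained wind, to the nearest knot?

70 kt

ΔP = 1010 − 969 = 41 hPa.
41^0.652 ≈ 11.260.
V ≈ 6.2 × 11.260 ≈ 69.8 kt.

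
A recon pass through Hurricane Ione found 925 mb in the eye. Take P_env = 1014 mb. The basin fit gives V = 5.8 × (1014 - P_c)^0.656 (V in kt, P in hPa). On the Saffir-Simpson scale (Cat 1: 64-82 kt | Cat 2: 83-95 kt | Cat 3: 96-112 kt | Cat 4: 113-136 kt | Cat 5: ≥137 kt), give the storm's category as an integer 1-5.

ΔP = 1014 − 925 = 89 mb.
V ≈ 5.8 × 89^0.656 = 5.8 × 19.00 ≈ 110 kt.
110 kt falls in the Category 3 band.

3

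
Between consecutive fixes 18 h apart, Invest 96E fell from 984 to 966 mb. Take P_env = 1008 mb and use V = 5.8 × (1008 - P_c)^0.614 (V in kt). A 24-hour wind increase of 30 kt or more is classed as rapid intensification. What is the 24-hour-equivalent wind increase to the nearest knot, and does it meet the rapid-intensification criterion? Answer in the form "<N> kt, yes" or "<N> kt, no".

V₁: ΔP = 24, V ≈ 5.8 × 24^0.614 ≈ 40.82 kt.
V₂: ΔP = 42, V ≈ 5.8 × 42^0.614 ≈ 57.56 kt.
ΔV over 18 h = 16.74 kt → 24 h equivalent = 16.74 × 24/18 ≈ 22.32 kt.
22 kt < 30 kt ⇒ not rapid intensification.

22 kt, no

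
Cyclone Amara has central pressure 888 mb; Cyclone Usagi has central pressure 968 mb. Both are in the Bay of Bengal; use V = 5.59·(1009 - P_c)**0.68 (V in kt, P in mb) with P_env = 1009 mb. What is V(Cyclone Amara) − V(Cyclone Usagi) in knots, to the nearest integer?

Cyclone Amara: ΔP = 121; V ≈ 5.59 × 121^0.68 ≈ 145.78 kt.
Cyclone Usagi: ΔP = 41; V ≈ 5.59 × 41^0.68 ≈ 69.84 kt.
Difference ≈ 145.78 − 69.84 = 75.94 → 76 kt.

76 kt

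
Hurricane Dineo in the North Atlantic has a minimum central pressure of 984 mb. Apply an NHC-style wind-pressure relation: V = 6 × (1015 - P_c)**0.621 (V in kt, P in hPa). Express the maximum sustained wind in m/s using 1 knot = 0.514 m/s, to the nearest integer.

26 m/s

ΔP = 1015 − 984 = 31 mb.
V ≈ 6 × 31^0.621 = 6 × 8.436 ≈ 50.616 kt.
50.616 × 0.514 ≈ 26.02 m/s → 26 m/s.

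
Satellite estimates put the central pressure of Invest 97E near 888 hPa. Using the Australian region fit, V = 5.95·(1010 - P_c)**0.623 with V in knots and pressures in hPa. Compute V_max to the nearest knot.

ΔP = 1010 − 888 = 122 hPa.
122^0.623 ≈ 19.944.
V ≈ 5.95 × 19.944 ≈ 118.7 kt.

119 kt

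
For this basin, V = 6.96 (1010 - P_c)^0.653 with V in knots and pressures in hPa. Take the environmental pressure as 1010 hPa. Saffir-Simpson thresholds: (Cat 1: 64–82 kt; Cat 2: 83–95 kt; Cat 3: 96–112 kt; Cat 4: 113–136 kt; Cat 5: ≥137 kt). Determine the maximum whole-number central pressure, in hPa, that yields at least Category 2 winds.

Category 2 begins at V = 83 kt.
Required ΔP = (83/6.96)^(1/0.653) = 11.925^1.531 ≈ 44.51 hPa.
P_c ≤ 1010 − 44.51 = 965.49, so the highest integer P_c is 965 hPa.

965 hPa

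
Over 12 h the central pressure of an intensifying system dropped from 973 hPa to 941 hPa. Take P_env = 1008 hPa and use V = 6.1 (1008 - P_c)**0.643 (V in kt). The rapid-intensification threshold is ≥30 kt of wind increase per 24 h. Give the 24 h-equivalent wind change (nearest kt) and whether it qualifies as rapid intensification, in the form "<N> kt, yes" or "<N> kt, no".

62 kt, yes

V₁: ΔP = 35, V ≈ 6.1 × 35^0.643 ≈ 60.00 kt.
V₂: ΔP = 67, V ≈ 6.1 × 67^0.643 ≈ 91.10 kt.
ΔV over 12 h = 31.10 kt → 24 h equivalent = 31.10 × 24/12 ≈ 62.20 kt.
62 kt ≥ 30 kt ⇒ rapid intensification.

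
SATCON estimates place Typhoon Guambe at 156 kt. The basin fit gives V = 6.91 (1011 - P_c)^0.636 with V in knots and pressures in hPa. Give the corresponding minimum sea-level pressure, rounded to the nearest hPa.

ΔP = (V / 6.91)^(1/0.636) = (156/6.91)^1.572.
156/6.91 = 22.576; 22.576^1.572 ≈ 134.39 hPa.
P_c = 1011 − 134.39 = 876.61 ≈ 877 hPa.

877 hPa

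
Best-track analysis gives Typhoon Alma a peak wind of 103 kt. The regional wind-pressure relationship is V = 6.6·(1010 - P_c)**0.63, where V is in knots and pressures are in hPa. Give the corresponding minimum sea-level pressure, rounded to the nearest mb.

ΔP = (V / 6.6)^(1/0.63) = (103/6.6)^1.587.
103/6.6 = 15.606; 15.606^1.587 ≈ 78.36 mb.
P_c = 1010 − 78.36 = 931.64 ≈ 932 mb.

932 mb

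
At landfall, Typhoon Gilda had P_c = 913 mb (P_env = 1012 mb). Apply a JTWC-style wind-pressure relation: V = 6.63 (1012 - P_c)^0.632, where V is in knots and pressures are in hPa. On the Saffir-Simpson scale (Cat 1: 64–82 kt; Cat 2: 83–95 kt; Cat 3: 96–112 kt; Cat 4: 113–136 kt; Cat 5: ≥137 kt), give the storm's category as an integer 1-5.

ΔP = 1012 − 913 = 99 mb.
V ≈ 6.63 × 99^0.632 = 6.63 × 18.25 ≈ 121 kt.
121 kt falls in the Category 4 band.

4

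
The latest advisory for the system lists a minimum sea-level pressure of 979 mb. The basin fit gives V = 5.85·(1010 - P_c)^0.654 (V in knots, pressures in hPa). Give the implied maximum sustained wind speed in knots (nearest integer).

55 kt

ΔP = 1010 − 979 = 31 mb.
31^0.654 ≈ 9.448.
V ≈ 5.85 × 9.448 ≈ 55.3 kt.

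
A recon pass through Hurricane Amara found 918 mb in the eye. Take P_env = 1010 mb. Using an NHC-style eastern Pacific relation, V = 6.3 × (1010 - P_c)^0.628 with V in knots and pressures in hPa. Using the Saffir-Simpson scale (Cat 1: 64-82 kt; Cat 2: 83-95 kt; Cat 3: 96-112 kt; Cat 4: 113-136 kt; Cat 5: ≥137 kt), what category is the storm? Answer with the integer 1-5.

ΔP = 1010 − 918 = 92 mb.
V ≈ 6.3 × 92^0.628 = 6.3 × 17.11 ≈ 108 kt.
108 kt falls in the Category 3 band.

3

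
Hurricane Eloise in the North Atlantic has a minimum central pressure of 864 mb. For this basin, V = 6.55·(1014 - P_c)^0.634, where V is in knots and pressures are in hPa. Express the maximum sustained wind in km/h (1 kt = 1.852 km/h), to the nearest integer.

291 km/h

ΔP = 1014 − 864 = 150 mb.
V ≈ 6.55 × 150^0.634 = 6.55 × 23.969 ≈ 156.994 kt.
156.994 × 1.852 ≈ 290.75 km/h → 291 km/h.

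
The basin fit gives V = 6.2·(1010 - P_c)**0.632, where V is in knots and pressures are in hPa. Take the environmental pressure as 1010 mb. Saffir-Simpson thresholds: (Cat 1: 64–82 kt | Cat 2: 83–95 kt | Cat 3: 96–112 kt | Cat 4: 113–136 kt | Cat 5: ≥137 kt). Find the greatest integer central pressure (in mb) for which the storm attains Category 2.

949 mb

Category 2 begins at V = 83 kt.
Required ΔP = (83/6.2)^(1/0.632) = 13.387^1.582 ≈ 60.64 mb.
P_c ≤ 1010 − 60.64 = 949.36, so the highest integer P_c is 949 mb.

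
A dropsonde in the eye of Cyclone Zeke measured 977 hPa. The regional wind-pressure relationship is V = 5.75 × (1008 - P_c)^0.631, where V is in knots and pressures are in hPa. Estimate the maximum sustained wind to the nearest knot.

ΔP = 1008 − 977 = 31 hPa.
31^0.631 ≈ 8.731.
V ≈ 5.75 × 8.731 ≈ 50.2 kt.

50 kt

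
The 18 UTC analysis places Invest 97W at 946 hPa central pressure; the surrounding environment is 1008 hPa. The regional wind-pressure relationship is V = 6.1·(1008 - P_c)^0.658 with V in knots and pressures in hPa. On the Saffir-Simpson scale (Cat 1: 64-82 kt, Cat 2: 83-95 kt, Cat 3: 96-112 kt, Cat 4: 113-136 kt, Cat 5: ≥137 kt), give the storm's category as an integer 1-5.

ΔP = 1008 − 946 = 62 hPa.
V ≈ 6.1 × 62^0.658 = 6.1 × 15.11 ≈ 92 kt.
92 kt falls in the Category 2 band.

2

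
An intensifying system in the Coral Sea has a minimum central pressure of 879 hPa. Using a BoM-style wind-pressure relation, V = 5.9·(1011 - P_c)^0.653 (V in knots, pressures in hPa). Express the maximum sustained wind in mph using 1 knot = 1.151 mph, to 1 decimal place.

164.7 mph

ΔP = 1011 − 879 = 132 hPa.
V ≈ 5.9 × 132^0.653 = 5.9 × 24.251 ≈ 143.083 kt.
143.083 × 1.151 ≈ 164.69 mph → 164.7 mph.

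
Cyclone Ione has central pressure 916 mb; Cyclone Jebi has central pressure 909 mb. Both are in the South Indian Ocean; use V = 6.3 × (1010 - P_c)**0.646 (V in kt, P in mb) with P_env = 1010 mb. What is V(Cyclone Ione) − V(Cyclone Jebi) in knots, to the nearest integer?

Cyclone Ione: ΔP = 94; V ≈ 6.3 × 94^0.646 ≈ 118.57 kt.
Cyclone Jebi: ΔP = 101; V ≈ 6.3 × 101^0.646 ≈ 124.20 kt.
Difference ≈ 118.57 − 124.20 = -5.63 → -6 kt.

-6 kt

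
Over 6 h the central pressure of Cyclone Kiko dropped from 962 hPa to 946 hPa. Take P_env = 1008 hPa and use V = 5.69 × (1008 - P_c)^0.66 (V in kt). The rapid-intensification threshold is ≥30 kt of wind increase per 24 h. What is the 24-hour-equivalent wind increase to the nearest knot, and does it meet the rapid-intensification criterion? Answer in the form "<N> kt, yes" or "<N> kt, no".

V₁: ΔP = 46, V ≈ 5.69 × 46^0.66 ≈ 71.21 kt.
V₂: ΔP = 62, V ≈ 5.69 × 62^0.66 ≈ 86.71 kt.
ΔV over 6 h = 15.50 kt → 24 h equivalent = 15.50 × 24/6 ≈ 62.00 kt.
62 kt ≥ 30 kt ⇒ rapid intensification.

62 kt, yes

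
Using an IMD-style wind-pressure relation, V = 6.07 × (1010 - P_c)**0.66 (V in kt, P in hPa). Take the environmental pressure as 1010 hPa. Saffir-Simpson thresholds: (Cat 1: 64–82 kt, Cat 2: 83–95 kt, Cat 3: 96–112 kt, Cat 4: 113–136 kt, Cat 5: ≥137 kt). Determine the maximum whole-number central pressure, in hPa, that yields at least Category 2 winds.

957 hPa

Category 2 begins at V = 83 kt.
Required ΔP = (83/6.07)^(1/0.66) = 13.674^1.515 ≈ 52.61 hPa.
P_c ≤ 1010 − 52.61 = 957.39, so the highest integer P_c is 957 hPa.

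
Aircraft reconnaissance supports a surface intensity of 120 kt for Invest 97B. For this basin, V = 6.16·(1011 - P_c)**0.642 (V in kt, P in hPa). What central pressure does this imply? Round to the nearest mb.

ΔP = (V / 6.16)^(1/0.642) = (120/6.16)^1.558.
120/6.16 = 19.481; 19.481^1.558 ≈ 102.03 mb.
P_c = 1011 − 102.03 = 908.97 ≈ 909 mb.

909 mb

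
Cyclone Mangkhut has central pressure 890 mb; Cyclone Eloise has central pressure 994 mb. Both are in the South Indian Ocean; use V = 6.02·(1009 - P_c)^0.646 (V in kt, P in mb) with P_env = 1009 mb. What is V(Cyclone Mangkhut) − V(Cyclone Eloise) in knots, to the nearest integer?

Cyclone Mangkhut: ΔP = 119; V ≈ 6.02 × 119^0.646 ≈ 131.95 kt.
Cyclone Eloise: ΔP = 15; V ≈ 6.02 × 15^0.646 ≈ 34.62 kt.
Difference ≈ 131.95 − 34.62 = 97.33 → 97 kt.

97 kt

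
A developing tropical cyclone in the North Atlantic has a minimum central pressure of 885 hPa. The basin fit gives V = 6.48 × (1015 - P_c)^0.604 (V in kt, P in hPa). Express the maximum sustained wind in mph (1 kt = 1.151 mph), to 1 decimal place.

141.1 mph

ΔP = 1015 − 885 = 130 hPa.
V ≈ 6.48 × 130^0.604 = 6.48 × 18.916 ≈ 122.574 kt.
122.574 × 1.151 ≈ 141.08 mph → 141.1 mph.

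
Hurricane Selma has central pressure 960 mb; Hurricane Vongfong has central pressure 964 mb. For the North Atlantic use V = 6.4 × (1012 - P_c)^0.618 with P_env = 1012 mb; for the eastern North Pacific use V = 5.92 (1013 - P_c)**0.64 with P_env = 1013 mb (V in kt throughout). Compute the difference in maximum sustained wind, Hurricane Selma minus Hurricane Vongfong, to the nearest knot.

2 kt

Hurricane Selma: ΔP = 52; V ≈ 6.4 × 52^0.618 ≈ 73.56 kt.
Hurricane Vongfong: ΔP = 49; V ≈ 5.92 × 49^0.64 ≈ 71.46 kt.
Difference ≈ 73.56 − 71.46 = 2.10 → 2 kt.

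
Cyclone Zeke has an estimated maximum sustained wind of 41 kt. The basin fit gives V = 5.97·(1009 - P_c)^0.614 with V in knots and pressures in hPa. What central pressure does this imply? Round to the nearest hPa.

ΔP = (V / 5.97)^(1/0.614) = (41/5.97)^1.629.
41/5.97 = 6.868; 6.868^1.629 ≈ 23.06 hPa.
P_c = 1009 − 23.06 = 985.94 ≈ 986 hPa.

986 hPa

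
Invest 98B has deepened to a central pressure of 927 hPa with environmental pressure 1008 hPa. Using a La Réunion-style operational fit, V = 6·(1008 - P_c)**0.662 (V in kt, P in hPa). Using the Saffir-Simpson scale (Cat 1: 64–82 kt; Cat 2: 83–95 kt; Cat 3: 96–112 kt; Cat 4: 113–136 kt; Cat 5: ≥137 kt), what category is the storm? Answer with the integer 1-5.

3

ΔP = 1008 − 927 = 81 hPa.
V ≈ 6 × 81^0.662 = 6 × 18.34 ≈ 110 kt.
110 kt falls in the Category 3 band.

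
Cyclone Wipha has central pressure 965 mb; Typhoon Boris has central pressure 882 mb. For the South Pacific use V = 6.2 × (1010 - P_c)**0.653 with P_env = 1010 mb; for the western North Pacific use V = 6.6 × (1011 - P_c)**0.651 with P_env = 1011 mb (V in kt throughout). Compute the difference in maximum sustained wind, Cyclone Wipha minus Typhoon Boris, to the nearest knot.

-82 kt

Cyclone Wipha: ΔP = 45; V ≈ 6.2 × 45^0.653 ≈ 74.46 kt.
Typhoon Boris: ΔP = 129; V ≈ 6.6 × 129^0.651 ≈ 156.15 kt.
Difference ≈ 74.46 − 156.15 = -81.69 → -82 kt.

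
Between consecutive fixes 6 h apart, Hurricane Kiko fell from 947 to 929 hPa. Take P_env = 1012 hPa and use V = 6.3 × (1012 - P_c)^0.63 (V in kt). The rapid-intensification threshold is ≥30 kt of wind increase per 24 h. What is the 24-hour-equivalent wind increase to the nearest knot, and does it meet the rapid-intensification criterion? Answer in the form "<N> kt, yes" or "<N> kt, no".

V₁: ΔP = 65, V ≈ 6.3 × 65^0.63 ≈ 87.39 kt.
V₂: ΔP = 83, V ≈ 6.3 × 83^0.63 ≈ 101.94 kt.
ΔV over 6 h = 14.55 kt → 24 h equivalent = 14.55 × 24/6 ≈ 58.20 kt.
58 kt ≥ 30 kt ⇒ rapid intensification.

58 kt, yes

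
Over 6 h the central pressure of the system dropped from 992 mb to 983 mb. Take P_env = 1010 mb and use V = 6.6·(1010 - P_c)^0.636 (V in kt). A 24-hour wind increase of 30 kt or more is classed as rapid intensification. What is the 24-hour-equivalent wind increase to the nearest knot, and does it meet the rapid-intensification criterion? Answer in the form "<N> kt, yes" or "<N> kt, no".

V₁: ΔP = 18, V ≈ 6.6 × 18^0.636 ≈ 41.49 kt.
V₂: ΔP = 27, V ≈ 6.6 × 27^0.636 ≈ 53.69 kt.
ΔV over 6 h = 12.20 kt → 24 h equivalent = 12.20 × 24/6 ≈ 48.80 kt.
49 kt ≥ 30 kt ⇒ rapid intensification.

49 kt, yes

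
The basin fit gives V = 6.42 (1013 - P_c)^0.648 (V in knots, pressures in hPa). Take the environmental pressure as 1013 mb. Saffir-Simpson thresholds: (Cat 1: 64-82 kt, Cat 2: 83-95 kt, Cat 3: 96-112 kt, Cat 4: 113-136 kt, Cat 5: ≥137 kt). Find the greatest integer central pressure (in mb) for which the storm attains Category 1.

Category 1 begins at V = 64 kt.
Required ΔP = (64/6.42)^(1/0.648) = 9.969^1.543 ≈ 34.76 mb.
P_c ≤ 1013 − 34.76 = 978.24, so the highest integer P_c is 978 mb.

978 mb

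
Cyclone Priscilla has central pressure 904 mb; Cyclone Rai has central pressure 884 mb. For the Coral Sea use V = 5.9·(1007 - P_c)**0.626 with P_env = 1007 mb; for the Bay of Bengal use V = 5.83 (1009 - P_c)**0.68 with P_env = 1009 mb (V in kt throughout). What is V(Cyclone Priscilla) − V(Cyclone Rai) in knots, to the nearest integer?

Cyclone Priscilla: ΔP = 103; V ≈ 5.9 × 103^0.626 ≈ 107.37 kt.
Cyclone Rai: ΔP = 125; V ≈ 5.83 × 125^0.68 ≈ 155.44 kt.
Difference ≈ 107.37 − 155.44 = -48.07 → -48 kt.

-48 kt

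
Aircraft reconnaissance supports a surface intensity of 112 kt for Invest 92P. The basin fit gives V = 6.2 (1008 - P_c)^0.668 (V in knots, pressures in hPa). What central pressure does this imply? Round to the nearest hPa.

932 hPa

ΔP = (V / 6.2)^(1/0.668) = (112/6.2)^1.497.
112/6.2 = 18.065; 18.065^1.497 ≈ 76.12 hPa.
P_c = 1008 − 76.12 = 931.88 ≈ 932 hPa.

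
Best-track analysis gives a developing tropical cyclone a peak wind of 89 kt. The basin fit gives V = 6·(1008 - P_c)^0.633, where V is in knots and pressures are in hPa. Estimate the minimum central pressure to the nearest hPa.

ΔP = (V / 6)^(1/0.633) = (89/6)^1.580.
89/6 = 14.833; 14.833^1.580 ≈ 70.84 hPa.
P_c = 1008 − 70.84 = 937.16 ≈ 937 hPa.

937 hPa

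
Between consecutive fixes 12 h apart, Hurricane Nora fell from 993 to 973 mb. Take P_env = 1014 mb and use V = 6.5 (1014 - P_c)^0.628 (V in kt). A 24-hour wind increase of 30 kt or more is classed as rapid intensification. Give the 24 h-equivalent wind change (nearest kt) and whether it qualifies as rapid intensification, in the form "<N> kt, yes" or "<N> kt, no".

46 kt, yes

V₁: ΔP = 21, V ≈ 6.5 × 21^0.628 ≈ 43.98 kt.
V₂: ΔP = 41, V ≈ 6.5 × 41^0.628 ≈ 66.95 kt.
ΔV over 12 h = 22.97 kt → 24 h equivalent = 22.97 × 24/12 ≈ 45.94 kt.
46 kt ≥ 30 kt ⇒ rapid intensification.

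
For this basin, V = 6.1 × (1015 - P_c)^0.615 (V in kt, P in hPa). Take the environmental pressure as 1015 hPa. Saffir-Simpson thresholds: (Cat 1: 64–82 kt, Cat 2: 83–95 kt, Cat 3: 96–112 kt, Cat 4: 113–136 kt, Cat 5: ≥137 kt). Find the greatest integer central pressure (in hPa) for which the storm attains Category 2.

945 hPa

Category 2 begins at V = 83 kt.
Required ΔP = (83/6.1)^(1/0.615) = 13.607^1.626 ≈ 69.74 hPa.
P_c ≤ 1015 − 69.74 = 945.26, so the highest integer P_c is 945 hPa.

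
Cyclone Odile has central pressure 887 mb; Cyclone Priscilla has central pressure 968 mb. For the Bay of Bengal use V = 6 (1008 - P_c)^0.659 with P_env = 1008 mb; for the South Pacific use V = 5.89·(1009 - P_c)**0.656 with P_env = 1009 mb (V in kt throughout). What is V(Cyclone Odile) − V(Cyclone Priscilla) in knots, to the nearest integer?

74 kt

Cyclone Odile: ΔP = 121; V ≈ 6 × 121^0.659 ≈ 141.48 kt.
Cyclone Priscilla: ΔP = 41; V ≈ 5.89 × 41^0.656 ≈ 67.31 kt.
Difference ≈ 141.48 − 67.31 = 74.17 → 74 kt.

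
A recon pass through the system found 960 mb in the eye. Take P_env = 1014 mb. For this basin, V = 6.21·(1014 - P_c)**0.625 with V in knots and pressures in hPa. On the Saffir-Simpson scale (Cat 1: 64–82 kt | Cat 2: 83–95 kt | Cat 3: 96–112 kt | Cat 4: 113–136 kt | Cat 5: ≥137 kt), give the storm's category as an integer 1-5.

1

ΔP = 1014 − 960 = 54 mb.
V ≈ 6.21 × 54^0.625 = 6.21 × 12.10 ≈ 75 kt.
75 kt falls in the Category 1 band.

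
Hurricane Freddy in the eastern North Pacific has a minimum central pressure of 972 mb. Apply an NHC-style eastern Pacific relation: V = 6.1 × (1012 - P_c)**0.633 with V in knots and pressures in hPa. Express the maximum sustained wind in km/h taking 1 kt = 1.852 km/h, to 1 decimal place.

116.7 km/h

ΔP = 1012 − 972 = 40 mb.
V ≈ 6.1 × 40^0.633 = 6.1 × 10.330 ≈ 63.014 kt.
63.014 × 1.852 ≈ 116.70 km/h → 116.7 km/h.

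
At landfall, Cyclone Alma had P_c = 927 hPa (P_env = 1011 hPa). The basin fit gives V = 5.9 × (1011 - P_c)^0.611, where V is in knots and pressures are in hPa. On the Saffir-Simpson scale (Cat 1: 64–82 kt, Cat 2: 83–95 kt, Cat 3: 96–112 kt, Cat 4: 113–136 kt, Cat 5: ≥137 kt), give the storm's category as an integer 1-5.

ΔP = 1011 − 927 = 84 hPa.
V ≈ 5.9 × 84^0.611 = 5.9 × 14.99 ≈ 88 kt.
88 kt falls in the Category 2 band.

2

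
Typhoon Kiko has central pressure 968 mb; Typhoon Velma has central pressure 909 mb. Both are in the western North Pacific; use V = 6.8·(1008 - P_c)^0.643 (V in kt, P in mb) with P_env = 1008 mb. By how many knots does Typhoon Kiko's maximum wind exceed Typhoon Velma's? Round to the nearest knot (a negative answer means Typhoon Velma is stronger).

Typhoon Kiko: ΔP = 40; V ≈ 6.8 × 40^0.643 ≈ 72.88 kt.
Typhoon Velma: ΔP = 99; V ≈ 6.8 × 99^0.643 ≈ 130.53 kt.
Difference ≈ 72.88 − 130.53 = -57.65 → -58 kt.

-58 kt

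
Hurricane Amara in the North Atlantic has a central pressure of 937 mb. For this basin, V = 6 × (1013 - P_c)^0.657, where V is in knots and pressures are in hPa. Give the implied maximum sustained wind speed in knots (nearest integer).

ΔP = 1013 − 937 = 76 mb.
76^0.657 ≈ 17.207.
V ≈ 6 × 17.207 ≈ 103.2 kt.

103 kt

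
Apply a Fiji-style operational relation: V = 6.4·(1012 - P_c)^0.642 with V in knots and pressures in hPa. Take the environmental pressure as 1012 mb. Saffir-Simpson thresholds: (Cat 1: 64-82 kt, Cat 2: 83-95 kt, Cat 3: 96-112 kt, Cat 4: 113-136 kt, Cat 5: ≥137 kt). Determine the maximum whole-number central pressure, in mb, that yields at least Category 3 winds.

Category 3 begins at V = 96 kt.
Required ΔP = (96/6.4)^(1/0.642) = 15.000^1.558 ≈ 67.91 mb.
P_c ≤ 1012 − 67.91 = 944.09, so the highest integer P_c is 944 mb.

944 mb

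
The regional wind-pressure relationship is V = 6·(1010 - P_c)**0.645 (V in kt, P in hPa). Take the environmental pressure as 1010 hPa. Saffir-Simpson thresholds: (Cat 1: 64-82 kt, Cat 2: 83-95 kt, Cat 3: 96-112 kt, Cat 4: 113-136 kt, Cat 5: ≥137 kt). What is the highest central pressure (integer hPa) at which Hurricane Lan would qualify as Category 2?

951 hPa

Category 2 begins at V = 83 kt.
Required ΔP = (83/6)^(1/0.645) = 13.833^1.550 ≈ 58.73 hPa.
P_c ≤ 1010 − 58.73 = 951.27, so the highest integer P_c is 951 hPa.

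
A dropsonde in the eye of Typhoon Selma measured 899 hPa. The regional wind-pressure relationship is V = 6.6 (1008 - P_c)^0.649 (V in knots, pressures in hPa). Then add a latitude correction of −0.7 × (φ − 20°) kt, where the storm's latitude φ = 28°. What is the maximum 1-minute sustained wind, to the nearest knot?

133 kt

ΔP = 1008 − 899 = 109 hPa.
109^0.649 ≈ 21.003.
V ≈ 6.6 × 21.003 ≈ 138.6 kt.
Latitude correction: −0.7 × (28 − 20) = -5.6 kt.
Corrected V ≈ 133 kt → 133 kt.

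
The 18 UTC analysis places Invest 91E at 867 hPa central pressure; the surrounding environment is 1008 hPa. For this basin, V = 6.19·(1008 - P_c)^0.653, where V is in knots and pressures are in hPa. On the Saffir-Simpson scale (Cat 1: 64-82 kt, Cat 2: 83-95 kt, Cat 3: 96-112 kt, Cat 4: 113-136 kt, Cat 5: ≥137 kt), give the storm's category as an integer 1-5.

5

ΔP = 1008 − 867 = 141 hPa.
V ≈ 6.19 × 141^0.653 = 6.19 × 25.32 ≈ 157 kt.
157 kt falls in the Category 5 band.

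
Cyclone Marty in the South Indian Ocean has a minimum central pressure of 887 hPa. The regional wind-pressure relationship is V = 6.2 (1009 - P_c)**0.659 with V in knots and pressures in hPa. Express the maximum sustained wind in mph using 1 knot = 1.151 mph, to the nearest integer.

ΔP = 1009 − 887 = 122 hPa.
V ≈ 6.2 × 122^0.659 = 6.2 × 23.709 ≈ 146.995 kt.
146.995 × 1.151 ≈ 169.19 mph → 169 mph.

169 mph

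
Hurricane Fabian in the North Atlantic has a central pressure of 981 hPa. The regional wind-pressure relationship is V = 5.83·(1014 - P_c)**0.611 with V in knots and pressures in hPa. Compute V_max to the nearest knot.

49 kt

ΔP = 1014 − 981 = 33 hPa.
33^0.611 ≈ 8.469.
V ≈ 5.83 × 8.469 ≈ 49.4 kt.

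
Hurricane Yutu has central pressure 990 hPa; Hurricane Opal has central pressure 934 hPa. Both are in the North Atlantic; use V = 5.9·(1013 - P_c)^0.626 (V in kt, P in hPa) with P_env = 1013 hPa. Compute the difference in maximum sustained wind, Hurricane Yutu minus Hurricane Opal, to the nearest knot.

-49 kt

Hurricane Yutu: ΔP = 23; V ≈ 5.9 × 23^0.626 ≈ 42.00 kt.
Hurricane Opal: ΔP = 79; V ≈ 5.9 × 79^0.626 ≈ 90.94 kt.
Difference ≈ 42.00 − 90.94 = -48.94 → -49 kt.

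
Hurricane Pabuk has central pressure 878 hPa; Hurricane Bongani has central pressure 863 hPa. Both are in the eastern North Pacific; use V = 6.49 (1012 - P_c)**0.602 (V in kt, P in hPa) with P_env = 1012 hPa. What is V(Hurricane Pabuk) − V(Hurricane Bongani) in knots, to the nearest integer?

Hurricane Pabuk: ΔP = 134; V ≈ 6.49 × 134^0.602 ≈ 123.81 kt.
Hurricane Bongani: ΔP = 149; V ≈ 6.49 × 149^0.602 ≈ 131.98 kt.
Difference ≈ 123.81 − 131.98 = -8.17 → -8 kt.

-8 kt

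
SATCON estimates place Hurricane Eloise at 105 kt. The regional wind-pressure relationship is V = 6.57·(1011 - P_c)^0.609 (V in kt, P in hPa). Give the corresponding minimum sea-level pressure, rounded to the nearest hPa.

ΔP = (V / 6.57)^(1/0.609) = (105/6.57)^1.642.
105/6.57 = 15.982; 15.982^1.642 ≈ 94.71 hPa.
P_c = 1011 − 94.71 = 916.29 ≈ 916 hPa.

916 hPa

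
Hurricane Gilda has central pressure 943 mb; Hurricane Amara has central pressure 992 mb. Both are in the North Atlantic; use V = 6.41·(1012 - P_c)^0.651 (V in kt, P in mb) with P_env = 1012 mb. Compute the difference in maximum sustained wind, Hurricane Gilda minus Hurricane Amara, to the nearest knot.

56 kt

Hurricane Gilda: ΔP = 69; V ≈ 6.41 × 69^0.651 ≈ 100.91 kt.
Hurricane Amara: ΔP = 20; V ≈ 6.41 × 20^0.651 ≈ 45.06 kt.
Difference ≈ 100.91 − 45.06 = 55.85 → 56 kt.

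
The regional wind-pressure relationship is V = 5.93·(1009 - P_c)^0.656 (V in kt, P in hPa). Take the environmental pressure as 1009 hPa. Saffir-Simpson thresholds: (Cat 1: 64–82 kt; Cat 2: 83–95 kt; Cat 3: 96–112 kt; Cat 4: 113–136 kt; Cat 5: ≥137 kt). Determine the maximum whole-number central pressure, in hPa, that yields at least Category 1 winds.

Category 1 begins at V = 64 kt.
Required ΔP = (64/5.93)^(1/0.656) = 10.793^1.524 ≈ 37.57 hPa.
P_c ≤ 1009 − 37.57 = 971.43, so the highest integer P_c is 971 hPa.

971 hPa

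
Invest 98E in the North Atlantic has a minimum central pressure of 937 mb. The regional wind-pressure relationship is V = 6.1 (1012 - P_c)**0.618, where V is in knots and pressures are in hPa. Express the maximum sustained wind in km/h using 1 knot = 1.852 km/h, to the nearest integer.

163 km/h

ΔP = 1012 − 937 = 75 mb.
V ≈ 6.1 × 75^0.618 = 6.1 × 14.414 ≈ 87.926 kt.
87.926 × 1.852 ≈ 162.84 km/h → 163 km/h.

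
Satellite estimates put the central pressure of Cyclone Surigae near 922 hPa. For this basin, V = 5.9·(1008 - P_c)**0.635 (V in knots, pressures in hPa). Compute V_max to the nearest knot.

100 kt

ΔP = 1008 − 922 = 86 hPa.
86^0.635 ≈ 16.920.
V ≈ 5.9 × 16.920 ≈ 99.8 kt.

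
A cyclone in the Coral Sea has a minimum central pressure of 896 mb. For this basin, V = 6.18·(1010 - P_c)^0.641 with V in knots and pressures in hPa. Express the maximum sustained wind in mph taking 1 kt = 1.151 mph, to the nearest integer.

ΔP = 1010 − 896 = 114 mb.
V ≈ 6.18 × 114^0.641 = 6.18 × 20.820 ≈ 128.666 kt.
128.666 × 1.151 ≈ 148.09 mph → 148 mph.

148 mph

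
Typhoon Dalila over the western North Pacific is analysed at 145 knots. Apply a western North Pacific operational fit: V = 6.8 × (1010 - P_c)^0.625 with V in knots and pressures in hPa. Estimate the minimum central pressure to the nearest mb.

ΔP = (V / 6.8)^(1/0.625) = (145/6.8)^1.600.
145/6.8 = 21.324; 21.324^1.600 ≈ 133.71 mb.
P_c = 1010 − 133.71 = 876.29 ≈ 876 mb.

876 mb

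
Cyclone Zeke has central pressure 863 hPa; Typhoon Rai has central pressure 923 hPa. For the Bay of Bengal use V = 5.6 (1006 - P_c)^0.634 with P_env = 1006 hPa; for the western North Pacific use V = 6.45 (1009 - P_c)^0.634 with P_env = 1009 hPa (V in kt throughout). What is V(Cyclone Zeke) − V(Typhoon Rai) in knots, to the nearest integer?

Cyclone Zeke: ΔP = 143; V ≈ 5.6 × 143^0.634 ≈ 130.22 kt.
Typhoon Rai: ΔP = 86; V ≈ 6.45 × 86^0.634 ≈ 108.65 kt.
Difference ≈ 130.22 − 108.65 = 21.57 → 22 kt.

22 kt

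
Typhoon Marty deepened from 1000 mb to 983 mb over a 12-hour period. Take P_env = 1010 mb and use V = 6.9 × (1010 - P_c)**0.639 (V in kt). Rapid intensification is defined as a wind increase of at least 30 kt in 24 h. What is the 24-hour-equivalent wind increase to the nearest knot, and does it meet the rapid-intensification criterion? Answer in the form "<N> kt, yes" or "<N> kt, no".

53 kt, yes

V₁: ΔP = 10, V ≈ 6.9 × 10^0.639 ≈ 30.05 kt.
V₂: ΔP = 27, V ≈ 6.9 × 27^0.639 ≈ 56.69 kt.
ΔV over 12 h = 26.64 kt → 24 h equivalent = 26.64 × 24/12 ≈ 53.28 kt.
53 kt ≥ 30 kt ⇒ rapid intensification.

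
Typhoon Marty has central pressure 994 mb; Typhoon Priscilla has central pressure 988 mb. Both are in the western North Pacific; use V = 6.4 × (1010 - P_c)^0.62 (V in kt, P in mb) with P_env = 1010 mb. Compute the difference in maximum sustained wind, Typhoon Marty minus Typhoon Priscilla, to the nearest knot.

Typhoon Marty: ΔP = 16; V ≈ 6.4 × 16^0.62 ≈ 35.71 kt.
Typhoon Priscilla: ΔP = 22; V ≈ 6.4 × 22^0.62 ≈ 43.50 kt.
Difference ≈ 35.71 − 43.50 = -7.79 → -8 kt.

-8 kt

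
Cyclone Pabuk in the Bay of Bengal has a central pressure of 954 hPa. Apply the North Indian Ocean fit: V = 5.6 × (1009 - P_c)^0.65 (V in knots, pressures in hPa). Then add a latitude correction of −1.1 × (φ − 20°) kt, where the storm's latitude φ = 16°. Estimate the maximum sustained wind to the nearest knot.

ΔP = 1009 − 954 = 55 hPa.
55^0.65 ≈ 13.528.
V ≈ 5.6 × 13.528 ≈ 75.8 kt.
Latitude correction: −1.1 × (16 − 20) = 4.4 kt.
Corrected V ≈ 80.2 kt → 80 kt.

80 kt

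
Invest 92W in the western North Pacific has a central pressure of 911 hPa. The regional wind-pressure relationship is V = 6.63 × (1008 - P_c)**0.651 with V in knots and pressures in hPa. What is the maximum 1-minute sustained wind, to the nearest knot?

ΔP = 1008 − 911 = 97 hPa.
97^0.651 ≈ 19.651.
V ≈ 6.63 × 19.651 ≈ 130.3 kt.

130 kt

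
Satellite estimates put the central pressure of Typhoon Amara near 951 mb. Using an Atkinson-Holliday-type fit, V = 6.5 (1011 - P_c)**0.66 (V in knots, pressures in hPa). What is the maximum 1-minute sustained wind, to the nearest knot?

97 kt

ΔP = 1011 − 951 = 60 mb.
60^0.66 ≈ 14.914.
V ≈ 6.5 × 14.914 ≈ 96.9 kt.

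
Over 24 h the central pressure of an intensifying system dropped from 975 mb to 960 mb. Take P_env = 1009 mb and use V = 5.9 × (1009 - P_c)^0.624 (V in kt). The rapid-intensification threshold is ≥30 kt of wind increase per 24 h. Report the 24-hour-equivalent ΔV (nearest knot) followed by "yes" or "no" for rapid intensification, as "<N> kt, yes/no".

14 kt, no

V₁: ΔP = 34, V ≈ 5.9 × 34^0.624 ≈ 53.27 kt.
V₂: ΔP = 49, V ≈ 5.9 × 49^0.624 ≈ 66.92 kt.
ΔV over 24 h = 13.65 kt → 24 h equivalent = 13.65 × 24/24 ≈ 13.65 kt.
14 kt < 30 kt ⇒ not rapid intensification.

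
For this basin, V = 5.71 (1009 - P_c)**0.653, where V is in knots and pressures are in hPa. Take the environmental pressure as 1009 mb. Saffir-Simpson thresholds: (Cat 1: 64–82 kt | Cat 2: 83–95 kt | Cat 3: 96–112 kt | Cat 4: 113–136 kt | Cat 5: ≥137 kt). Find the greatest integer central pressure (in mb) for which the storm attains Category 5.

Category 5 begins at V = 137 kt.
Required ΔP = (137/5.71)^(1/0.653) = 23.993^1.531 ≈ 129.85 mb.
P_c ≤ 1009 − 129.85 = 879.15, so the highest integer P_c is 879 mb.

879 mb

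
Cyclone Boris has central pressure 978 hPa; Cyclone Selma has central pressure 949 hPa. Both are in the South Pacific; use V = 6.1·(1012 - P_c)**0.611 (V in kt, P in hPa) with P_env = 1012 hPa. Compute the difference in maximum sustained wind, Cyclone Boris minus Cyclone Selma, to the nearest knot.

Cyclone Boris: ΔP = 34; V ≈ 6.1 × 34^0.611 ≈ 52.61 kt.
Cyclone Selma: ΔP = 63; V ≈ 6.1 × 63^0.611 ≈ 76.69 kt.
Difference ≈ 52.61 − 76.69 = -24.08 → -24 kt.

-24 kt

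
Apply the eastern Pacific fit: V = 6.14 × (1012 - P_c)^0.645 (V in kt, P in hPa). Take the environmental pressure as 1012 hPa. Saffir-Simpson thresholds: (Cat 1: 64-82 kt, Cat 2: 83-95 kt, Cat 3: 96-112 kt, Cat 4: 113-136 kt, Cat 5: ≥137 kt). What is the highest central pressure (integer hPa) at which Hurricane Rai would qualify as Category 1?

974 hPa

Category 1 begins at V = 64 kt.
Required ΔP = (64/6.14)^(1/0.645) = 10.423^1.550 ≈ 37.87 hPa.
P_c ≤ 1012 − 37.87 = 974.13, so the highest integer P_c is 974 hPa.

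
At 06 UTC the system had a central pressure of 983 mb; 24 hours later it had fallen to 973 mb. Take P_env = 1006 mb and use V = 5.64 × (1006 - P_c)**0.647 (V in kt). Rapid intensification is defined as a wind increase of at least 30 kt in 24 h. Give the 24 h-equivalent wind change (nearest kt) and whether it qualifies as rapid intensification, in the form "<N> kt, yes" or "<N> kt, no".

11 kt, no

V₁: ΔP = 23, V ≈ 5.64 × 23^0.647 ≈ 42.89 kt.
V₂: ΔP = 33, V ≈ 5.64 × 33^0.647 ≈ 54.17 kt.
ΔV over 24 h = 11.28 kt → 24 h equivalent = 11.28 × 24/24 ≈ 11.28 kt.
11 kt < 30 kt ⇒ not rapid intensification.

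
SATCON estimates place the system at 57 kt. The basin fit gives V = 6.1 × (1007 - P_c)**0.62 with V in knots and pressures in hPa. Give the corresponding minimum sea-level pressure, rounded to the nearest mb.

970 mb

ΔP = (V / 6.1)^(1/0.62) = (57/6.1)^1.613.
57/6.1 = 9.344; 9.344^1.613 ≈ 36.76 mb.
P_c = 1007 − 36.76 = 970.24 ≈ 970 mb.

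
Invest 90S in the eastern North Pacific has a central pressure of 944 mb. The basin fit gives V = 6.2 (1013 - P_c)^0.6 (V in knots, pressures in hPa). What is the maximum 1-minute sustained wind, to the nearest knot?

ΔP = 1013 − 944 = 69 mb.
69^0.6 ≈ 12.686.
V ≈ 6.2 × 12.686 ≈ 78.7 kt.

79 kt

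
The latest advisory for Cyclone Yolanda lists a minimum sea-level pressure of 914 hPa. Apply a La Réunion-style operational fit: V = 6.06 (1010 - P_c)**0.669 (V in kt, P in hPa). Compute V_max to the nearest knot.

128 kt

ΔP = 1010 − 914 = 96 hPa.
96^0.669 ≈ 21.190.
V ≈ 6.06 × 21.190 ≈ 128.4 kt.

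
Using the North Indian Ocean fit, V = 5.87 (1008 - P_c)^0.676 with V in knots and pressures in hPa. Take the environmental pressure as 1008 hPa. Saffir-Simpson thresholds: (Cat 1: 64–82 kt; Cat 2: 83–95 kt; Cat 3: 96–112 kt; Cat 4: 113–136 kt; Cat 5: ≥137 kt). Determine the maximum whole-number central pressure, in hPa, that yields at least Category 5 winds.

Category 5 begins at V = 137 kt.
Required ΔP = (137/5.87)^(1/0.676) = 23.339^1.479 ≈ 105.63 hPa.
P_c ≤ 1008 − 105.63 = 902.37, so the highest integer P_c is 902 hPa.

902 hPa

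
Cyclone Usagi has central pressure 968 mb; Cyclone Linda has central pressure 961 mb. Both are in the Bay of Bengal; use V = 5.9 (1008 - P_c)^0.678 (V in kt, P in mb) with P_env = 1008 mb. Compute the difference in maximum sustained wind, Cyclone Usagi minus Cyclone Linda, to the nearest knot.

Cyclone Usagi: ΔP = 40; V ≈ 5.9 × 40^0.678 ≈ 71.95 kt.
Cyclone Linda: ΔP = 47; V ≈ 5.9 × 47^0.678 ≈ 80.27 kt.
Difference ≈ 71.95 − 80.27 = -8.32 → -8 kt.

-8 kt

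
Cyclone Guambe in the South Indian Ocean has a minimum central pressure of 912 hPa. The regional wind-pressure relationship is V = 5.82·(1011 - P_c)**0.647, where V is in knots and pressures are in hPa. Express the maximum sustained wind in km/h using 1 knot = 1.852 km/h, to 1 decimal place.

ΔP = 1011 − 912 = 99 hPa.
V ≈ 5.82 × 99^0.647 = 5.82 × 19.551 ≈ 113.789 kt.
113.789 × 1.852 ≈ 210.74 km/h → 210.7 km/h.

210.7 km/h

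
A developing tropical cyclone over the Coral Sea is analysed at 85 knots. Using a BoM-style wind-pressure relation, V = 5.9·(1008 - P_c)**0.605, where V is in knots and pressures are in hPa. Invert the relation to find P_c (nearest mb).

ΔP = (V / 5.9)^(1/0.605) = (85/5.9)^1.653.
85/5.9 = 14.407; 14.407^1.653 ≈ 82.22 mb.
P_c = 1008 − 82.22 = 925.78 ≈ 926 mb.

926 mb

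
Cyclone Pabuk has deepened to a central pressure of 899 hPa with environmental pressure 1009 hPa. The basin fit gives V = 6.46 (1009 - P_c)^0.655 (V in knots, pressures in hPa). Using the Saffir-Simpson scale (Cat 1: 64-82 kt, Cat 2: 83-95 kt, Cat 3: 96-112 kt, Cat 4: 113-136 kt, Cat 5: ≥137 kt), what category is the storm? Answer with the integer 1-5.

5

ΔP = 1009 − 899 = 110 hPa.
V ≈ 6.46 × 110^0.655 = 6.46 × 21.73 ≈ 140 kt.
140 kt falls in the Category 5 band.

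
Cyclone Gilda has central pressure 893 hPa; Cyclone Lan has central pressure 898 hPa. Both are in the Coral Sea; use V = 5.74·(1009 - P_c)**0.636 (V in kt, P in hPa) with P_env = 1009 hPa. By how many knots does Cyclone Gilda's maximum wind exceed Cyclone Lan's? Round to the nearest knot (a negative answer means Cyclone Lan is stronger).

3 kt

Cyclone Gilda: ΔP = 116; V ≈ 5.74 × 116^0.636 ≈ 118.01 kt.
Cyclone Lan: ΔP = 111; V ≈ 5.74 × 111^0.636 ≈ 114.75 kt.
Difference ≈ 118.01 − 114.75 = 3.26 → 3 kt.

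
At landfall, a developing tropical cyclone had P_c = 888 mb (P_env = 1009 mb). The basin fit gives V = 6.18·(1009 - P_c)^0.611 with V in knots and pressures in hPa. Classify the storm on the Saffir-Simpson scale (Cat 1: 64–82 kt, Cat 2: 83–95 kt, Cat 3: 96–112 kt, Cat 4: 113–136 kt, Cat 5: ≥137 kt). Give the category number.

4

ΔP = 1009 − 888 = 121 mb.
V ≈ 6.18 × 121^0.611 = 6.18 × 18.73 ≈ 116 kt.
116 kt falls in the Category 4 band.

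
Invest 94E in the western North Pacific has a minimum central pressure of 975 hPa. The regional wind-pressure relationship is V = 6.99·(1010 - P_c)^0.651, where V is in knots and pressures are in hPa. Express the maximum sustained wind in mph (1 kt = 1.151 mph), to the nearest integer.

ΔP = 1010 − 975 = 35 hPa.
V ≈ 6.99 × 35^0.651 = 6.99 × 10.120 ≈ 70.740 kt.
70.740 × 1.151 ≈ 81.42 mph → 81 mph.

81 mph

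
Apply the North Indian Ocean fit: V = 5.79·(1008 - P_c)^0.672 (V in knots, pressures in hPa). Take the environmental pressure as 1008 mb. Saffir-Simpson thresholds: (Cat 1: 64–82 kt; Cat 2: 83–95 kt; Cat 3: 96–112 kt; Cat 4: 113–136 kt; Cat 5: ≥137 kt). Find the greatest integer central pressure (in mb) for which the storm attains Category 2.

Category 2 begins at V = 83 kt.
Required ΔP = (83/5.79)^(1/0.672) = 14.335^1.488 ≈ 52.58 mb.
P_c ≤ 1008 − 52.58 = 955.42, so the highest integer P_c is 955 mb.

955 mb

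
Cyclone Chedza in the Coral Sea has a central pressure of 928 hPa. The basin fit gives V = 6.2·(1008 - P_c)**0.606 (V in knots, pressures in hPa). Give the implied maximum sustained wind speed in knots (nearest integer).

ΔP = 1008 − 928 = 80 hPa.
80^0.606 ≈ 14.232.
V ≈ 6.2 × 14.232 ≈ 88.2 kt.

88 kt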